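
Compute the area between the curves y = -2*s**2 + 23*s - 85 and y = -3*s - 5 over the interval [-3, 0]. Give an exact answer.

On [-3, 0], (-2*s**2 + 23*s - 85) - (-3*s - 5) = -2*s**2 + 26*s - 80 is ≤ 0 throughout, so the area is a single integral of |-2*s**2 + 26*s - 80|.
∫[-3,0] (-2*s**2 + 26*s - 80) ds = -375; the area of that piece is 375.

375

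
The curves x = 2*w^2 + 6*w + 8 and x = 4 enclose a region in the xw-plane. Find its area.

Both boundary curves give x as a function of w, so integrate with respect to w. Setting them equal: 2*w^2 + 6*w + 4 = 0, i.e. 2*(w + 1)*(w + 2) = 0, so they meet at w = -2, -1.
For w in [-2, -1], x = 2*w^2 + 6*w + 8 is on the left; area = ∫[-2,-1] (-(2*w^2 + 6*w + 4)) dw = 1/3.

1/3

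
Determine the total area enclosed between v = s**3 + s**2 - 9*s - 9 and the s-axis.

148/3

The curve meets the s-axis where s**3 + s**2 - 9*s - 9 = 0, i.e. (s - 3)*(s + 1)*(s + 3) = 0, at s = -3, -1, 3.
On [-3, -1] the curve lies above the axis; ∫[-3,-1] (s**3 + s**2 - 9*s - 9) ds = 20/3, giving area 20/3.
On [-1, 3] the curve lies below the axis; ∫[-1,3] (s**3 + s**2 - 9*s - 9) ds = -128/3, giving area 128/3.
Total area = 20/3 + 128/3 = 148/3.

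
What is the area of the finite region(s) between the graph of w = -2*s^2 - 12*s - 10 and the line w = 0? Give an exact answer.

The curve meets the s-axis where -2*s^2 - 12*s - 10 = 0, i.e. -2*(s + 1)*(s + 5) = 0, at s = -5, -1.
On [-5, -1] the curve lies above the axis; ∫[-5,-1] (-2*s^2 - 12*s - 10) ds = 64/3, giving area 64/3.

64/3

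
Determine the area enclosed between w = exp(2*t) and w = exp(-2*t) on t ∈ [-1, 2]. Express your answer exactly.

-2 + exp(-4)/2 + exp(-2)/2 + exp(2)/2 + exp(4)/2

The difference (exp(2*t)) - (exp(-2*t)) = exp(2*t) - exp(-2*t) changes sign at t = 0 inside [-1, 2], so split the integral there.
∫[-1,0] (exp(2*t) - exp(-2*t)) dt = -exp(2)/2 - exp(-2)/2 + 1; the area of that piece is -1 + exp(-2)/2 + exp(2)/2.
∫[0,2] (exp(2*t) - exp(-2*t)) dt = -1 + exp(-4)/2 + exp(4)/2.
Total area = (-1 + exp(-2)/2 + exp(2)/2) + (-1 + exp(-4)/2 + exp(4)/2) = -2 + exp(-4)/2 + exp(-2)/2 + exp(2)/2 + exp(4)/2.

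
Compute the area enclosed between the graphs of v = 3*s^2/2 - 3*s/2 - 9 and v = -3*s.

Set the curves equal: 3*s^2/2 - 3*s/2 - 9 = -3*s, so 3*s^2/2 + 3*s/2 - 9 = 0, which factors as 3*(s - 2)*(s + 3)/2 = 0. The curves meet at s = -3, 2.
On [-3, 2], v = -3*s is on top; that piece has area ∫[-3,2] (-(3*s^2/2 + 3*s/2 - 9)) ds = 125/4.

125/4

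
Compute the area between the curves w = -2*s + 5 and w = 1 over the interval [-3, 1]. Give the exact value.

On [-3, 1], (-2*s + 5) - (1) = -2*s + 4 is ≥ 0 throughout, so the area is a single integral of |-2*s + 4|.
∫[-3,1] (-2*s + 4) ds = 24.

24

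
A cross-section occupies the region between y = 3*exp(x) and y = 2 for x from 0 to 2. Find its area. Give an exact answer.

-7 + 3*exp(2)

On [0, 2], (3*exp(x)) - (2) = 3*exp(x) - 2 is ≥ 0 throughout, so the area is a single integral of |3*exp(x) - 2|.
∫[0,2] (3*exp(x) - 2) dx = -7 + 3*exp(2).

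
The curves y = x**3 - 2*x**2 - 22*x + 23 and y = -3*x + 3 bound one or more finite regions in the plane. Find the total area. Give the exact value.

Set the curves equal: x**3 - 2*x**2 - 22*x + 23 = -3*x + 3, so x**3 - 2*x**2 - 19*x + 20 = 0, which factors as (x - 5)*(x - 1)*(x + 4) = 0. The curves meet at x = -4, 1, 5.
On [-4, 1], y = x**3 - 2*x**2 - 22*x + 23 is on top; that piece has area ∫[-4,1] (x**3 - 2*x**2 - 19*x + 20) dx = 1625/12.
On [1, 5], y = -3*x + 3 is on top; that piece has area ∫[1,5] (-(x**3 - 2*x**2 - 19*x + 20)) dx = 224/3.
Total enclosed area = 1625/12 + 224/3 = 2521/12.

2521/12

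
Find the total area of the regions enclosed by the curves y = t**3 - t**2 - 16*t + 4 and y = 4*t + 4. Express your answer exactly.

Set the curves equal: t**3 - t**2 - 16*t + 4 = 4*t + 4, so t**3 - t**2 - 20*t = 0, which factors as t*(t - 5)*(t + 4) = 0. The curves meet at t = -4, 0, 5.
On [-4, 0], y = t**3 - t**2 - 16*t + 4 is on top; that piece has area ∫[-4,0] (t**3 - t**2 - 20*t) dt = 224/3.
On [0, 5], y = 4*t + 4 is on top; that piece has area ∫[0,5] (-(t**3 - t**2 - 20*t)) dt = 1625/12.
Total enclosed area = 224/3 + 1625/12 = 2521/12.

2521/12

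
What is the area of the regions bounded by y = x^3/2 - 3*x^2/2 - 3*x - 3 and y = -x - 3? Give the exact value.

131/8

Set the curves equal: x^3/2 - 3*x^2/2 - 3*x - 3 = -x - 3, so x^3/2 - 3*x^2/2 - 2*x = 0, which factors as x*(x - 4)*(x + 1)/2 = 0. The curves meet at x = -1, 0, 4.
On [-1, 0], y = x^3/2 - 3*x^2/2 - 3*x - 3 is on top; that piece has area ∫[-1,0] (x^3/2 - 3*x^2/2 - 2*x) dx = 3/8.
On [0, 4], y = -x - 3 is on top; that piece has area ∫[0,4] (-(x^3/2 - 3*x^2/2 - 2*x)) dx = 16.
Total enclosed area = 3/8 + 16 = 131/8.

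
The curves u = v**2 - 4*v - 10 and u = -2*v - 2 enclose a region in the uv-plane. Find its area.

36

Both boundary curves give u as a function of v, so integrate with respect to v. Setting them equal: v**2 - 2*v - 8 = 0, i.e. (v - 4)*(v + 2) = 0, so they meet at v = -2, 4.
For v in [-2, 4], u = v**2 - 4*v - 10 is on the left; area = ∫[-2,4] (-(v**2 - 2*v - 8)) dv = 36.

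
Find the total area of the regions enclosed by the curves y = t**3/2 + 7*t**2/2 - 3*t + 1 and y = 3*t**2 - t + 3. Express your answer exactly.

71/12

Set the curves equal: t**3/2 + 7*t**2/2 - 3*t + 1 = 3*t**2 - t + 3, so t**3/2 + t**2/2 - 2*t - 2 = 0, which factors as (t - 2)*(t + 1)*(t + 2)/2 = 0. The curves meet at t = -2, -1, 2.
On [-2, -1], y = t**3/2 + 7*t**2/2 - 3*t + 1 is on top; that piece has area ∫[-2,-1] (t**3/2 + t**2/2 - 2*t - 2) dt = 7/24.
On [-1, 2], y = 3*t**2 - t + 3 is on top; that piece has area ∫[-1,2] (-(t**3/2 + t**2/2 - 2*t - 2)) dt = 45/8.
Total enclosed area = 7/24 + 45/8 = 71/12.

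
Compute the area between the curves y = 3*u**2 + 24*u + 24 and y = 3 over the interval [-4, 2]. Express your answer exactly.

162

The difference (3*u**2 + 24*u + 24) - (3) = 3*u**2 + 24*u + 21 changes sign at u = -1 inside [-4, 2], so split the integral there.
∫[-4,-1] (3*u**2 + 24*u + 21) du = -54; the area of that piece is 54.
∫[-1,2] (3*u**2 + 24*u + 21) du = 108.
Total area = 54 + 108 = 162.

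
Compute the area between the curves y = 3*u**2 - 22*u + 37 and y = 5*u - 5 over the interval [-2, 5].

449/2

The difference (3*u**2 - 22*u + 37) - (5*u - 5) = 3*u**2 - 27*u + 42 changes sign at u = 2 inside [-2, 5], so split the integral there.
∫[-2,2] (3*u**2 - 27*u + 42) du = 184.
∫[2,5] (3*u**2 - 27*u + 42) du = -81/2; the area of that piece is 81/2.
Total area = 184 + 81/2 = 449/2.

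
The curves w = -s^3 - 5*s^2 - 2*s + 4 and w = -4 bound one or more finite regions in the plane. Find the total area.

Set the curves equal: -s^3 - 5*s^2 - 2*s + 4 = -4, so -s^3 - 5*s^2 - 2*s + 8 = 0, which factors as -(s - 1)*(s + 2)*(s + 4) = 0. The curves meet at s = -4, -2, 1.
On [-4, -2], w = -4 is on top; that piece has area ∫[-4,-2] (-(-s^3 - 5*s^2 - 2*s + 8)) ds = 16/3.
On [-2, 1], w = -s^3 - 5*s^2 - 2*s + 4 is on top; that piece has area ∫[-2,1] (-s^3 - 5*s^2 - 2*s + 8) ds = 63/4.
Total enclosed area = 16/3 + 63/4 = 253/12.

253/12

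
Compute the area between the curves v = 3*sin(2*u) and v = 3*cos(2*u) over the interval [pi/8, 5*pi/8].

On [pi/8, 5*pi/8], (3*sin(2*u)) - (3*cos(2*u)) = 3*sin(2*u) - 3*cos(2*u) is ≥ 0 throughout, so the area is a single integral of |3*sin(2*u) - 3*cos(2*u)|.
∫[pi/8,5*pi/8] (3*sin(2*u) - 3*cos(2*u)) du = 3*sqrt(2).

3*sqrt(2)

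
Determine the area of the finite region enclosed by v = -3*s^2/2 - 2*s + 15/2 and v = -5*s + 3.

16

Set the curves equal: -3*s^2/2 - 2*s + 15/2 = -5*s + 3, so -3*s^2/2 + 3*s + 9/2 = 0, which factors as -3*(s - 3)*(s + 1)/2 = 0. The curves meet at s = -1, 3.
On [-1, 3], v = -3*s^2/2 - 2*s + 15/2 is on top; that piece has area ∫[-1,3] (-3*s^2/2 + 3*s + 9/2) ds = 16.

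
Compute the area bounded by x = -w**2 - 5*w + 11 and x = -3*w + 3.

Both boundary curves give x as a function of w, so integrate with respect to w. Setting them equal: -w**2 - 2*w + 8 = 0, i.e. -(w - 2)*(w + 4) = 0, so they meet at w = -4, 2.
For w in [-4, 2], x = -w**2 - 5*w + 11 is on the right; area = ∫[-4,2] (-w**2 - 2*w + 8) dw = 36.

36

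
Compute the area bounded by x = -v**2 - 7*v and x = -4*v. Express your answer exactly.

Both boundary curves give x as a function of v, so integrate with respect to v. Setting them equal: -v**2 - 3*v = 0, i.e. -v*(v + 3) = 0, so they meet at v = -3, 0.
For v in [-3, 0], x = -v**2 - 7*v is on the right; area = ∫[-3,0] (-v**2 - 3*v) dv = 9/2.

9/2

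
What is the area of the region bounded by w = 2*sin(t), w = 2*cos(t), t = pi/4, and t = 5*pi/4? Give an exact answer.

4*sqrt(2)

On [pi/4, 5*pi/4], (2*sin(t)) - (2*cos(t)) = 2*sin(t) - 2*cos(t) is ≥ 0 throughout, so the area is a single integral of |2*sin(t) - 2*cos(t)|.
∫[pi/4,5*pi/4] (2*sin(t) - 2*cos(t)) dt = 4*sqrt(2).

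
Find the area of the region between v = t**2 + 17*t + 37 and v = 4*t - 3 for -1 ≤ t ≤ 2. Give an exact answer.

On [-1, 2], (t**2 + 17*t + 37) - (4*t - 3) = t**2 + 13*t + 40 is ≥ 0 throughout, so the area is a single integral of |t**2 + 13*t + 40|.
∫[-1,2] (t**2 + 13*t + 40) dt = 285/2.

285/2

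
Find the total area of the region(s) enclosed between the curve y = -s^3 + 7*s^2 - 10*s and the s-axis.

The curve meets the s-axis where -s^3 + 7*s^2 - 10*s = 0, i.e. -s*(s - 5)*(s - 2) = 0, at s = 0, 2, 5.
On [0, 2] the curve lies below the axis; ∫[0,2] (-s^3 + 7*s^2 - 10*s) ds = -16/3, giving area 16/3.
On [2, 5] the curve lies above the axis; ∫[2,5] (-s^3 + 7*s^2 - 10*s) ds = 63/4, giving area 63/4.
Total area = 16/3 + 63/4 = 253/12.

253/12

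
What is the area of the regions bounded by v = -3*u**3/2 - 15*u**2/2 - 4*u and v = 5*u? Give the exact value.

37/8

Set the curves equal: -3*u**3/2 - 15*u**2/2 - 4*u = 5*u, so -3*u**3/2 - 15*u**2/2 - 9*u = 0, which factors as -3*u*(u + 2)*(u + 3)/2 = 0. The curves meet at u = -3, -2, 0.
On [-3, -2], v = 5*u is on top; that piece has area ∫[-3,-2] (-(-3*u**3/2 - 15*u**2/2 - 9*u)) du = 5/8.
On [-2, 0], v = -3*u**3/2 - 15*u**2/2 - 4*u is on top; that piece has area ∫[-2,0] (-3*u**3/2 - 15*u**2/2 - 9*u) du = 4.
Total enclosed area = 5/8 + 4 = 37/8.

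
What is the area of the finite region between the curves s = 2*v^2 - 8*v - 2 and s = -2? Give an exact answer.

64/3

Both boundary curves give s as a function of v, so integrate with respect to v. Setting them equal: 2*v^2 - 8*v = 0, i.e. 2*v*(v - 4) = 0, so they meet at v = 0, 4.
For v in [0, 4], s = 2*v^2 - 8*v - 2 is on the left; area = ∫[0,4] (-(2*v^2 - 8*v)) dv = 64/3.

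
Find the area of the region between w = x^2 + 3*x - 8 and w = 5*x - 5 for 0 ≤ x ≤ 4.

34/3

The difference (x^2 + 3*x - 8) - (5*x - 5) = x^2 - 2*x - 3 changes sign at x = 3 inside [0, 4], so split the integral there.
∫[0,3] (x^2 - 2*x - 3) dx = -9; the area of that piece is 9.
∫[3,4] (x^2 - 2*x - 3) dx = 7/3.
Total area = 9 + 7/3 = 34/3.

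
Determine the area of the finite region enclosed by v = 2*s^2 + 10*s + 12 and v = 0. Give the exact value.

1/3

Set the curves equal: 2*s^2 + 10*s + 12 = 0, so 2*s^2 + 10*s + 12 = 0, which factors as 2*(s + 2)*(s + 3) = 0. The curves meet at s = -3, -2.
On [-3, -2], v = 0 is on top; that piece has area ∫[-3,-2] (-(2*s^2 + 10*s + 12)) ds = 1/3.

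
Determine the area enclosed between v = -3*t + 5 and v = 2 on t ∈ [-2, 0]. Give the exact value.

On [-2, 0], (-3*t + 5) - (2) = -3*t + 3 is ≥ 0 throughout, so the area is a single integral of |-3*t + 3|.
∫[-2,0] (-3*t + 3) dt = 12.

12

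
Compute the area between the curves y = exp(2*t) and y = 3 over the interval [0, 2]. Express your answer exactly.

-17/2 + 3*log(3) + exp(4)/2

The difference (exp(2*t)) - (3) = exp(2*t) - 3 changes sign at t = log(3)/2 inside [0, 2], so split the integral there.
∫[0,log(3)/2] (exp(2*t) - 3) dt = 1 - 3*log(3)/2; the area of that piece is -1 + 3*log(3)/2.
∫[log(3)/2,2] (exp(2*t) - 3) dt = -15/2 + 3*log(3)/2 + exp(4)/2.
Total area = (-1 + 3*log(3)/2) + (-15/2 + 3*log(3)/2 + exp(4)/2) = -17/2 + 3*log(3) + exp(4)/2.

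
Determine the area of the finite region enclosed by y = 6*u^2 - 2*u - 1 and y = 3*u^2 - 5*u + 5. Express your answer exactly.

Set the curves equal: 6*u^2 - 2*u - 1 = 3*u^2 - 5*u + 5, so 3*u^2 + 3*u - 6 = 0, which factors as 3*(u - 1)*(u + 2) = 0. The curves meet at u = -2, 1.
On [-2, 1], y = 3*u^2 - 5*u + 5 is on top; that piece has area ∫[-2,1] (-(3*u^2 + 3*u - 6)) du = 27/2.

27/2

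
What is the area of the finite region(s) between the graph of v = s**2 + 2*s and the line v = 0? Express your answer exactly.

The curve meets the s-axis where s**2 + 2*s = 0, i.e. s*(s + 2) = 0, at s = -2, 0.
On [-2, 0] the curve lies below the axis; ∫[-2,0] (s**2 + 2*s) ds = -4/3, giving area 4/3.

4/3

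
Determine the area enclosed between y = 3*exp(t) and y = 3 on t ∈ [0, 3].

On [0, 3], (3*exp(t)) - (3) = 3*exp(t) - 3 is ≥ 0 throughout, so the area is a single integral of |3*exp(t) - 3|.
∫[0,3] (3*exp(t) - 3) dt = -12 + 3*exp(3).

-12 + 3*exp(3)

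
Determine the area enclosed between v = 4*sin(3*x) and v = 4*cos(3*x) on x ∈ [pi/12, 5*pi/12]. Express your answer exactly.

8*sqrt(2)/3

On [pi/12, 5*pi/12], (4*sin(3*x)) - (4*cos(3*x)) = 4*sin(3*x) - 4*cos(3*x) is ≥ 0 throughout, so the area is a single integral of |4*sin(3*x) - 4*cos(3*x)|.
∫[pi/12,5*pi/12] (4*sin(3*x) - 4*cos(3*x)) dx = 8*sqrt(2)/3.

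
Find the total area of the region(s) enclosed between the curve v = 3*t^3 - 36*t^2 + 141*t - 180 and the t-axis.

3/2

The curve meets the t-axis where 3*t^3 - 36*t^2 + 141*t - 180 = 0, i.e. 3*(t - 5)*(t - 4)*(t - 3) = 0, at t = 3, 4, 5.
On [3, 4] the curve lies above the axis; ∫[3,4] (3*t^3 - 36*t^2 + 141*t - 180) dt = 3/4, giving area 3/4.
On [4, 5] the curve lies below the axis; ∫[4,5] (3*t^3 - 36*t^2 + 141*t - 180) dt = -3/4, giving area 3/4.
Total area = 3/4 + 3/4 = 3/2.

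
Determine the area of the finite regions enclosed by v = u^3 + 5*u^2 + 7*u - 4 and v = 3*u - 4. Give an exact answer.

71/6

Set the curves equal: u^3 + 5*u^2 + 7*u - 4 = 3*u - 4, so u^3 + 5*u^2 + 4*u = 0, which factors as u*(u + 1)*(u + 4) = 0. The curves meet at u = -4, -1, 0.
On [-4, -1], v = u^3 + 5*u^2 + 7*u - 4 is on top; that piece has area ∫[-4,-1] (u^3 + 5*u^2 + 4*u) du = 45/4.
On [-1, 0], v = 3*u - 4 is on top; that piece has area ∫[-1,0] (-(u^3 + 5*u^2 + 4*u)) du = 7/12.
Total enclosed area = 45/4 + 7/12 = 71/6.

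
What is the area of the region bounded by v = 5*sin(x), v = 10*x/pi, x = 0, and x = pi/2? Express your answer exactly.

5 - 5*pi/4

On [0, pi/2], (5*sin(x)) - (10*x/pi) = -10*x/pi + 5*sin(x) is ≥ 0 throughout, so the area is a single integral of |-10*x/pi + 5*sin(x)|.
∫[0,pi/2] (-10*x/pi + 5*sin(x)) dx = 5 - 5*pi/4.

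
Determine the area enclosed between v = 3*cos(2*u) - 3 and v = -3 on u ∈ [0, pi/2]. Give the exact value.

3

The difference (3*cos(2*u) - 3) - (-3) = 3*cos(2*u) changes sign at u = pi/4 inside [0, pi/2], so split the integral there.
∫[0,pi/4] (3*cos(2*u)) du = 3/2.
∫[pi/4,pi/2] (3*cos(2*u)) du = -3/2; the area of that piece is 3/2.
Total area = 3/2 + 3/2 = 3.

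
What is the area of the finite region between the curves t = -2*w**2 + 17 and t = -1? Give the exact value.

72

Both boundary curves give t as a function of w, so integrate with respect to w. Setting them equal: -2*w**2 + 18 = 0, i.e. -2*(w - 3)*(w + 3) = 0, so they meet at w = -3, 3.
For w in [-3, 3], t = -2*w**2 + 17 is on the right; area = ∫[-3,3] (-2*w**2 + 18) dw = 72.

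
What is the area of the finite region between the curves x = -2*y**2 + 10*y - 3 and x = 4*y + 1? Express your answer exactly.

1/3

Both boundary curves give x as a function of y, so integrate with respect to y. Setting them equal: -2*y**2 + 6*y - 4 = 0, i.e. -2*(y - 2)*(y - 1) = 0, so they meet at y = 1, 2.
For y in [1, 2], x = -2*y**2 + 10*y - 3 is on the right; area = ∫[1,2] (-2*y**2 + 6*y - 4) dy = 1/3.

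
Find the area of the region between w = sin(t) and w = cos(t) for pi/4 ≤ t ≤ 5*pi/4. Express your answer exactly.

2*sqrt(2)

On [pi/4, 5*pi/4], (sin(t)) - (cos(t)) = sin(t) - cos(t) is ≥ 0 throughout, so the area is a single integral of |sin(t) - cos(t)|.
∫[pi/4,5*pi/4] (sin(t) - cos(t)) dt = 2*sqrt(2).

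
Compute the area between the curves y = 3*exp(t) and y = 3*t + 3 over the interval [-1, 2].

-27/2 - 3*exp(-1) + 3*exp(2)

On [-1, 2], (3*exp(t)) - (3*t + 3) = -3*t + 3*exp(t) - 3 is ≥ 0 throughout, so the area is a single integral of |-3*t + 3*exp(t) - 3|.
∫[-1,2] (-3*t + 3*exp(t) - 3) dt = -27/2 - 3*exp(-1) + 3*exp(2).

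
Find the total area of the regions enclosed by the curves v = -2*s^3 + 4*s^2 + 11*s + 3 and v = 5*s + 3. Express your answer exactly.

Set the curves equal: -2*s^3 + 4*s^2 + 11*s + 3 = 5*s + 3, so -2*s^3 + 4*s^2 + 6*s = 0, which factors as -2*s*(s - 3)*(s + 1) = 0. The curves meet at s = -1, 0, 3.
On [-1, 0], v = 5*s + 3 is on top; that piece has area ∫[-1,0] (-(-2*s^3 + 4*s^2 + 6*s)) ds = 7/6.
On [0, 3], v = -2*s^3 + 4*s^2 + 11*s + 3 is on top; that piece has area ∫[0,3] (-2*s^3 + 4*s^2 + 6*s) ds = 45/2.
Total enclosed area = 7/6 + 45/2 = 71/3.

71/3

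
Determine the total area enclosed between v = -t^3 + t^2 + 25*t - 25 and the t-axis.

The curve meets the t-axis where -t^3 + t^2 + 25*t - 25 = 0, i.e. -(t - 5)*(t - 1)*(t + 5) = 0, at t = -5, 1, 5.
On [-5, 1] the curve lies below the axis; ∫[-5,1] (-t^3 + t^2 + 25*t - 25) dt = -252, giving area 252.
On [1, 5] the curve lies above the axis; ∫[1,5] (-t^3 + t^2 + 25*t - 25) dt = 256/3, giving area 256/3.
Total area = 252 + 256/3 = 1012/3.

1012/3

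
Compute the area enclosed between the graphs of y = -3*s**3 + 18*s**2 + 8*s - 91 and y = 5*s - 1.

Set the curves equal: -3*s**3 + 18*s**2 + 8*s - 91 = 5*s - 1, so -3*s**3 + 18*s**2 + 3*s - 90 = 0, which factors as -3*(s - 5)*(s - 3)*(s + 2) = 0. The curves meet at s = -2, 3, 5.
On [-2, 3], y = 5*s - 1 is on top; that piece has area ∫[-2,3] (-(-3*s**3 + 18*s**2 + 3*s - 90)) ds = 1125/4.
On [3, 5], y = -3*s**3 + 18*s**2 + 8*s - 91 is on top; that piece has area ∫[3,5] (-3*s**3 + 18*s**2 + 3*s - 90) ds = 24.
Total enclosed area = 1125/4 + 24 = 1221/4.

1221/4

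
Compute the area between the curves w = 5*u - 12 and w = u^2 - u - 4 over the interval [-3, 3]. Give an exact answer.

The difference (5*u - 12) - (u^2 - u - 4) = -u^2 + 6*u - 8 changes sign at u = 2 inside [-3, 3], so split the integral there.
∫[-3,2] (-u^2 + 6*u - 8) du = -200/3; the area of that piece is 200/3.
∫[2,3] (-u^2 + 6*u - 8) du = 2/3.
Total area = 200/3 + 2/3 = 202/3.

202/3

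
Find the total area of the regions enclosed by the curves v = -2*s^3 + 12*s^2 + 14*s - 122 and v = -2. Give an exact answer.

Set the curves equal: -2*s^3 + 12*s^2 + 14*s - 122 = -2, so -2*s^3 + 12*s^2 + 14*s - 120 = 0, which factors as -2*(s - 5)*(s - 4)*(s + 3) = 0. The curves meet at s = -3, 4, 5.
On [-3, 4], v = -2 is on top; that piece has area ∫[-3,4] (-(-2*s^3 + 12*s^2 + 14*s - 120)) ds = 1029/2.
On [4, 5], v = -2*s^3 + 12*s^2 + 14*s - 122 is on top; that piece has area ∫[4,5] (-2*s^3 + 12*s^2 + 14*s - 120) ds = 5/2.
Total enclosed area = 1029/2 + 5/2 = 517.

517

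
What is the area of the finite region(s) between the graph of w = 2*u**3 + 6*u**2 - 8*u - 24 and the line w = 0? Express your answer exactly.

131/2

The curve meets the u-axis where 2*u**3 + 6*u**2 - 8*u - 24 = 0, i.e. 2*(u - 2)*(u + 2)*(u + 3) = 0, at u = -3, -2, 2.
On [-3, -2] the curve lies above the axis; ∫[-3,-2] (2*u**3 + 6*u**2 - 8*u - 24) du = 3/2, giving area 3/2.
On [-2, 2] the curve lies below the axis; ∫[-2,2] (2*u**3 + 6*u**2 - 8*u - 24) du = -64, giving area 64.
Total area = 3/2 + 64 = 131/2.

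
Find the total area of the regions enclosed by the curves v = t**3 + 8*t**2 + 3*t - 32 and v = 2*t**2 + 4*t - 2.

407/4

Set the curves equal: t**3 + 8*t**2 + 3*t - 32 = 2*t**2 + 4*t - 2, so t**3 + 6*t**2 - t - 30 = 0, which factors as (t - 2)*(t + 3)*(t + 5) = 0. The curves meet at t = -5, -3, 2.
On [-5, -3], v = t**3 + 8*t**2 + 3*t - 32 is on top; that piece has area ∫[-5,-3] (t**3 + 6*t**2 - t - 30) dt = 8.
On [-3, 2], v = 2*t**2 + 4*t - 2 is on top; that piece has area ∫[-3,2] (-(t**3 + 6*t**2 - t - 30)) dt = 375/4.
Total enclosed area = 8 + 375/4 = 407/4.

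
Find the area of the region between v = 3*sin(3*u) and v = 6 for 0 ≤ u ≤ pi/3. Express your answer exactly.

On [0, pi/3], (3*sin(3*u)) - (6) = 3*sin(3*u) - 6 is ≤ 0 throughout, so the area is a single integral of |3*sin(3*u) - 6|.
∫[0,pi/3] (3*sin(3*u) - 6) du = 2 - 2*pi; the area of that piece is -2 + 2*pi.

-2 + 2*pi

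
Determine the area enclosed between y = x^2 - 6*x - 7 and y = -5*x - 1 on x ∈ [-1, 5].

The difference (x^2 - 6*x - 7) - (-5*x - 1) = x^2 - x - 6 changes sign at x = 3 inside [-1, 5], so split the integral there.
∫[-1,3] (x^2 - x - 6) dx = -56/3; the area of that piece is 56/3.
∫[3,5] (x^2 - x - 6) dx = 38/3.
Total area = 56/3 + 38/3 = 94/3.

94/3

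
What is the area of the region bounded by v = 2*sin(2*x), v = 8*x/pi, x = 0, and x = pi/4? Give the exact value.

1 - pi/4

On [0, pi/4], (2*sin(2*x)) - (8*x/pi) = -8*x/pi + 2*sin(2*x) is ≥ 0 throughout, so the area is a single integral of |-8*x/pi + 2*sin(2*x)|.
∫[0,pi/4] (-8*x/pi + 2*sin(2*x)) dx = 1 - pi/4.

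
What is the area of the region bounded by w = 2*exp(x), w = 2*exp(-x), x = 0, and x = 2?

-4 + 2*exp(-2) + 2*exp(2)

On [0, 2], (2*exp(x)) - (2*exp(-x)) = 2*exp(x) - 2*exp(-x) is ≥ 0 throughout, so the area is a single integral of |2*exp(x) - 2*exp(-x)|.
∫[0,2] (2*exp(x) - 2*exp(-x)) dx = -4 + 2*exp(-2) + 2*exp(2).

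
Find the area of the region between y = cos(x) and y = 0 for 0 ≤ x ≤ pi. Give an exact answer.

The difference (cos(x)) - (0) = cos(x) changes sign at x = pi/2 inside [0, pi], so split the integral there.
∫[0,pi/2] (cos(x)) dx = 1.
∫[pi/2,pi] (cos(x)) dx = -1; the area of that piece is 1.
Total area = 1 + 1 = 2.

2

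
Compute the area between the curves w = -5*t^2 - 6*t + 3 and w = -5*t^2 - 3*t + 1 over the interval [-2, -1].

13/2

On [-2, -1], (-5*t^2 - 6*t + 3) - (-5*t^2 - 3*t + 1) = -3*t + 2 is ≥ 0 throughout, so the area is a single integral of |-3*t + 2|.
∫[-2,-1] (-3*t + 2) dt = 13/2.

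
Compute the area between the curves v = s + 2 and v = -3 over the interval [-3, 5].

48

On [-3, 5], (s + 2) - (-3) = s + 5 is ≥ 0 throughout, so the area is a single integral of |s + 5|.
∫[-3,5] (s + 5) ds = 48.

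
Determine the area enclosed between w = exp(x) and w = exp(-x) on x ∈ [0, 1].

On [0, 1], (exp(x)) - (exp(-x)) = exp(x) - exp(-x) is ≥ 0 throughout, so the area is a single integral of |exp(x) - exp(-x)|.
∫[0,1] (exp(x) - exp(-x)) dx = -2 + exp(-1) + exp(1).

-2 + exp(-1) + exp(1)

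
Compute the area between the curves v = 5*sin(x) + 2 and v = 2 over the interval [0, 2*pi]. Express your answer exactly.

20

The difference (5*sin(x) + 2) - (2) = 5*sin(x) changes sign at x = pi inside [0, 2*pi], so split the integral there.
∫[0,pi] (5*sin(x)) dx = 10.
∫[pi,2*pi] (5*sin(x)) dx = -10; the area of that piece is 10.
Total area = 10 + 10 = 20.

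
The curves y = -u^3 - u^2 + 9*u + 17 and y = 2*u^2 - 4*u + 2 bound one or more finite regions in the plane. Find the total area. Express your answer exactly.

128

Set the curves equal: -u^3 - u^2 + 9*u + 17 = 2*u^2 - 4*u + 2, so -u^3 - 3*u^2 + 13*u + 15 = 0, which factors as -(u - 3)*(u + 1)*(u + 5) = 0. The curves meet at u = -5, -1, 3.
On [-5, -1], y = 2*u^2 - 4*u + 2 is on top; that piece has area ∫[-5,-1] (-(-u^3 - 3*u^2 + 13*u + 15)) du = 64.
On [-1, 3], y = -u^3 - u^2 + 9*u + 17 is on top; that piece has area ∫[-1,3] (-u^3 - 3*u^2 + 13*u + 15) du = 64.
Total enclosed area = 64 + 64 = 128.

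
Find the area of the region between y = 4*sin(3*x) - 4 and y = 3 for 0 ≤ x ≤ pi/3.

-8/3 + 7*pi/3

On [0, pi/3], (4*sin(3*x) - 4) - (3) = 4*sin(3*x) - 7 is ≤ 0 throughout, so the area is a single integral of |4*sin(3*x) - 7|.
∫[0,pi/3] (4*sin(3*x) - 7) dx = 8/3 - 7*pi/3; the area of that piece is -8/3 + 7*pi/3.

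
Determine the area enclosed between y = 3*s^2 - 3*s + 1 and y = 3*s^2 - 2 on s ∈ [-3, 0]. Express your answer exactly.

45/2

On [-3, 0], (3*s^2 - 3*s + 1) - (3*s^2 - 2) = -3*s + 3 is ≥ 0 throughout, so the area is a single integral of |-3*s + 3|.
∫[-3,0] (-3*s + 3) ds = 45/2.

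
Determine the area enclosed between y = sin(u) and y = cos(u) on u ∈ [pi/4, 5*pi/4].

2*sqrt(2)

On [pi/4, 5*pi/4], (sin(u)) - (cos(u)) = sin(u) - cos(u) is ≥ 0 throughout, so the area is a single integral of |sin(u) - cos(u)|.
∫[pi/4,5*pi/4] (sin(u) - cos(u)) du = 2*sqrt(2).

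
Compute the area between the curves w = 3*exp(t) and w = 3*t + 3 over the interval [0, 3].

On [0, 3], (3*exp(t)) - (3*t + 3) = -3*t + 3*exp(t) - 3 is ≥ 0 throughout, so the area is a single integral of |-3*t + 3*exp(t) - 3|.
∫[0,3] (-3*t + 3*exp(t) - 3) dt = -51/2 + 3*exp(3).

-51/2 + 3*exp(3)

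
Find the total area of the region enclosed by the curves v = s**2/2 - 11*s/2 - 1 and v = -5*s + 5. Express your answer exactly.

343/12

Set the curves equal: s**2/2 - 11*s/2 - 1 = -5*s + 5, so s**2/2 - s/2 - 6 = 0, which factors as (s - 4)*(s + 3)/2 = 0. The curves meet at s = -3, 4.
On [-3, 4], v = -5*s + 5 is on top; that piece has area ∫[-3,4] (-(s**2/2 - s/2 - 6)) ds = 343/12.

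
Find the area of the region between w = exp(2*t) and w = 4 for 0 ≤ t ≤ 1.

-15/2 + exp(2)/2 + 8*log(2)

The difference (exp(2*t)) - (4) = exp(2*t) - 4 changes sign at t = log(2) inside [0, 1], so split the integral there.
∫[0,log(2)] (exp(2*t) - 4) dt = 3/2 - log(16); the area of that piece is -3/2 + log(16).
∫[log(2),1] (exp(2*t) - 4) dt = -6 + 4*log(2) + exp(2)/2.
Total area = (-3/2 + log(16)) + (-6 + 4*log(2) + exp(2)/2) = -15/2 + exp(2)/2 + 8*log(2).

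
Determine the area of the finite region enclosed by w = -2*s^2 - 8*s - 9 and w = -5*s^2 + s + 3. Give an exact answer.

125/2

Set the curves equal: -2*s^2 - 8*s - 9 = -5*s^2 + s + 3, so 3*s^2 - 9*s - 12 = 0, which factors as 3*(s - 4)*(s + 1) = 0. The curves meet at s = -1, 4.
On [-1, 4], w = -5*s^2 + s + 3 is on top; that piece has area ∫[-1,4] (-(3*s^2 - 9*s - 12)) ds = 125/2.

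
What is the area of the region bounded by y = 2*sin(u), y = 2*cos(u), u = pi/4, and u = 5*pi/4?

On [pi/4, 5*pi/4], (2*sin(u)) - (2*cos(u)) = 2*sin(u) - 2*cos(u) is ≥ 0 throughout, so the area is a single integral of |2*sin(u) - 2*cos(u)|.
∫[pi/4,5*pi/4] (2*sin(u) - 2*cos(u)) du = 4*sqrt(2).

4*sqrt(2)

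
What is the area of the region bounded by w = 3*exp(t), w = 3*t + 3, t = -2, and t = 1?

On [-2, 1], (3*exp(t)) - (3*t + 3) = -3*t + 3*exp(t) - 3 is ≥ 0 throughout, so the area is a single integral of |-3*t + 3*exp(t) - 3|.
∫[-2,1] (-3*t + 3*exp(t) - 3) dt = -9/2 - 3*exp(-2) + 3*exp(1).

-9/2 - 3*exp(-2) + 3*exp(1)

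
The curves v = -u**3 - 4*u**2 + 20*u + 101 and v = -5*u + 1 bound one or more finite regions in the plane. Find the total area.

4019/6

Set the curves equal: -u**3 - 4*u**2 + 20*u + 101 = -5*u + 1, so -u**3 - 4*u**2 + 25*u + 100 = 0, which factors as -(u - 5)*(u + 4)*(u + 5) = 0. The curves meet at u = -5, -4, 5.
On [-5, -4], v = -5*u + 1 is on top; that piece has area ∫[-5,-4] (-(-u**3 - 4*u**2 + 25*u + 100)) du = 19/12.
On [-4, 5], v = -u**3 - 4*u**2 + 20*u + 101 is on top; that piece has area ∫[-4,5] (-u**3 - 4*u**2 + 25*u + 100) du = 2673/4.
Total enclosed area = 19/12 + 2673/4 = 4019/6.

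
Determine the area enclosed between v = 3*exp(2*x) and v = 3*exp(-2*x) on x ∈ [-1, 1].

-6 + 3*exp(-2) + 3*exp(2)

The difference (3*exp(2*x)) - (3*exp(-2*x)) = 3*exp(2*x) - 3*exp(-2*x) changes sign at x = 0 inside [-1, 1], so split the integral there.
∫[-1,0] (3*exp(2*x) - 3*exp(-2*x)) dx = -3*exp(2)/2 - 3*exp(-2)/2 + 3; the area of that piece is -3 + 3*exp(-2)/2 + 3*exp(2)/2.
∫[0,1] (3*exp(2*x) - 3*exp(-2*x)) dx = -3 + 3*exp(-2)/2 + 3*exp(2)/2.
Total area = (-3 + 3*exp(-2)/2 + 3*exp(2)/2) + (-3 + 3*exp(-2)/2 + 3*exp(2)/2) = -6 + 3*exp(-2) + 3*exp(2).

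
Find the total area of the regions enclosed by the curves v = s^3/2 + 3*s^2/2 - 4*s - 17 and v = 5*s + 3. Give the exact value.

Set the curves equal: s^3/2 + 3*s^2/2 - 4*s - 17 = 5*s + 3, so s^3/2 + 3*s^2/2 - 9*s - 20 = 0, which factors as (s - 4)*(s + 2)*(s + 5)/2 = 0. The curves meet at s = -5, -2, 4.
On [-5, -2], v = s^3/2 + 3*s^2/2 - 4*s - 17 is on top; that piece has area ∫[-5,-2] (s^3/2 + 3*s^2/2 - 9*s - 20) ds = 135/8.
On [-2, 4], v = 5*s + 3 is on top; that piece has area ∫[-2,4] (-(s^3/2 + 3*s^2/2 - 9*s - 20)) ds = 108.
Total enclosed area = 135/8 + 108 = 999/8.

999/8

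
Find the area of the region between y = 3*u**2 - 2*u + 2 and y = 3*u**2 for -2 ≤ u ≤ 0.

8

On [-2, 0], (3*u**2 - 2*u + 2) - (3*u**2) = -2*u + 2 is ≥ 0 throughout, so the area is a single integral of |-2*u + 2|.
∫[-2,0] (-2*u + 2) du = 8.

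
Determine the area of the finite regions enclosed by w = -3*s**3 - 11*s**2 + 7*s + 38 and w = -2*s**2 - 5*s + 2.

Set the curves equal: -3*s**3 - 11*s**2 + 7*s + 38 = -2*s**2 - 5*s + 2, so -3*s**3 - 9*s**2 + 12*s + 36 = 0, which factors as -3*(s - 2)*(s + 2)*(s + 3) = 0. The curves meet at s = -3, -2, 2.
On [-3, -2], w = -2*s**2 - 5*s + 2 is on top; that piece has area ∫[-3,-2] (-(-3*s**3 - 9*s**2 + 12*s + 36)) ds = 9/4.
On [-2, 2], w = -3*s**3 - 11*s**2 + 7*s + 38 is on top; that piece has area ∫[-2,2] (-3*s**3 - 9*s**2 + 12*s + 36) ds = 96.
Total enclosed area = 9/4 + 96 = 393/4.

393/4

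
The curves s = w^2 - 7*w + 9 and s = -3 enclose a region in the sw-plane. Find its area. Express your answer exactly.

Both boundary curves give s as a function of w, so integrate with respect to w. Setting them equal: w^2 - 7*w + 12 = 0, i.e. (w - 4)*(w - 3) = 0, so they meet at w = 3, 4.
For w in [3, 4], s = w^2 - 7*w + 9 is on the left; area = ∫[3,4] (-(w^2 - 7*w + 12)) dw = 1/6.

1/6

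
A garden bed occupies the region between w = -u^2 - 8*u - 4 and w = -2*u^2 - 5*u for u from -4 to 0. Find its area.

The difference (-u^2 - 8*u - 4) - (-2*u^2 - 5*u) = u^2 - 3*u - 4 changes sign at u = -1 inside [-4, 0], so split the integral there.
∫[-4,-1] (u^2 - 3*u - 4) du = 63/2.
∫[-1,0] (u^2 - 3*u - 4) du = -13/6; the area of that piece is 13/6.
Total area = 63/2 + 13/6 = 101/3.

101/3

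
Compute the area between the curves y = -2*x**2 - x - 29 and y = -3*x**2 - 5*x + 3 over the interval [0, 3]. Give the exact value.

69

On [0, 3], (-2*x**2 - x - 29) - (-3*x**2 - 5*x + 3) = x**2 + 4*x - 32 is ≤ 0 throughout, so the area is a single integral of |x**2 + 4*x - 32|.
∫[0,3] (x**2 + 4*x - 32) dx = -69; the area of that piece is 69.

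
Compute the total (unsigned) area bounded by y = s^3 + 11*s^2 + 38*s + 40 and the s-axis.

37/12

The curve meets the s-axis where s^3 + 11*s^2 + 38*s + 40 = 0, i.e. (s + 2)*(s + 4)*(s + 5) = 0, at s = -5, -4, -2.
On [-5, -4] the curve lies above the axis; ∫[-5,-4] (s^3 + 11*s^2 + 38*s + 40) ds = 5/12, giving area 5/12.
On [-4, -2] the curve lies below the axis; ∫[-4,-2] (s^3 + 11*s^2 + 38*s + 40) ds = -8/3, giving area 8/3.
Total area = 5/12 + 8/3 = 37/12.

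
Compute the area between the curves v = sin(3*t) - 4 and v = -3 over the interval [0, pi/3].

On [0, pi/3], (sin(3*t) - 4) - (-3) = sin(3*t) - 1 is ≤ 0 throughout, so the area is a single integral of |sin(3*t) - 1|.
∫[0,pi/3] (sin(3*t) - 1) dt = 2/3 - pi/3; the area of that piece is -2/3 + pi/3.

-2/3 + pi/3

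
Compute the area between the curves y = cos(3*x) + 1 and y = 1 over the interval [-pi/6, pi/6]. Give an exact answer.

2/3

On [-pi/6, pi/6], (cos(3*x) + 1) - (1) = cos(3*x) is ≥ 0 throughout, so the area is a single integral of |cos(3*x)|.
∫[-pi/6,pi/6] (cos(3*x)) dx = 2/3.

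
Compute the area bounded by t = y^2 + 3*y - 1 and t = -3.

1/6

Both boundary curves give t as a function of y, so integrate with respect to y. Setting them equal: y^2 + 3*y + 2 = 0, i.e. (y + 1)*(y + 2) = 0, so they meet at y = -2, -1.
For y in [-2, -1], t = y^2 + 3*y - 1 is on the left; area = ∫[-2,-1] (-(y^2 + 3*y + 2)) dy = 1/6.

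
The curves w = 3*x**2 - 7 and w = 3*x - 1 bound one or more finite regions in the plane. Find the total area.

Set the curves equal: 3*x**2 - 7 = 3*x - 1, so 3*x**2 - 3*x - 6 = 0, which factors as 3*(x - 2)*(x + 1) = 0. The curves meet at x = -1, 2.
On [-1, 2], w = 3*x - 1 is on top; that piece has area ∫[-1,2] (-(3*x**2 - 3*x - 6)) dx = 27/2.

27/2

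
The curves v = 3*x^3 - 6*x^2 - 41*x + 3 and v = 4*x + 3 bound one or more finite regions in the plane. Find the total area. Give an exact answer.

Set the curves equal: 3*x^3 - 6*x^2 - 41*x + 3 = 4*x + 3, so 3*x^3 - 6*x^2 - 45*x = 0, which factors as 3*x*(x - 5)*(x + 3) = 0. The curves meet at x = -3, 0, 5.
On [-3, 0], v = 3*x^3 - 6*x^2 - 41*x + 3 is on top; that piece has area ∫[-3,0] (3*x^3 - 6*x^2 - 45*x) dx = 351/4.
On [0, 5], v = 4*x + 3 is on top; that piece has area ∫[0,5] (-(3*x^3 - 6*x^2 - 45*x)) dx = 1375/4.
Total enclosed area = 351/4 + 1375/4 = 863/2.

863/2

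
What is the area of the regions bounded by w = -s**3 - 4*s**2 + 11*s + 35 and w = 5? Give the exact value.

Set the curves equal: -s**3 - 4*s**2 + 11*s + 35 = 5, so -s**3 - 4*s**2 + 11*s + 30 = 0, which factors as -(s - 3)*(s + 2)*(s + 5) = 0. The curves meet at s = -5, -2, 3.
On [-5, -2], w = 5 is on top; that piece has area ∫[-5,-2] (-(-s**3 - 4*s**2 + 11*s + 30)) ds = 117/4.
On [-2, 3], w = -s**3 - 4*s**2 + 11*s + 35 is on top; that piece has area ∫[-2,3] (-s**3 - 4*s**2 + 11*s + 30) ds = 1375/12.
Total enclosed area = 117/4 + 1375/12 = 863/6.

863/6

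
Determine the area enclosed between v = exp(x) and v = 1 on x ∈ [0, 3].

On [0, 3], (exp(x)) - (1) = exp(x) - 1 is ≥ 0 throughout, so the area is a single integral of |exp(x) - 1|.
∫[0,3] (exp(x) - 1) dx = -4 + exp(3).

-4 + exp(3)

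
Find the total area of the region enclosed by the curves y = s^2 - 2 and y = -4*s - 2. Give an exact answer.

32/3

Set the curves equal: s^2 - 2 = -4*s - 2, so s^2 + 4*s = 0, which factors as s*(s + 4) = 0. The curves meet at s = -4, 0.
On [-4, 0], y = -4*s - 2 is on top; that piece has area ∫[-4,0] (-(s^2 + 4*s)) ds = 32/3.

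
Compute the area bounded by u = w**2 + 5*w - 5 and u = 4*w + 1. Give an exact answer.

125/6

Both boundary curves give u as a function of w, so integrate with respect to w. Setting them equal: w**2 + w - 6 = 0, i.e. (w - 2)*(w + 3) = 0, so they meet at w = -3, 2.
For w in [-3, 2], u = w**2 + 5*w - 5 is on the left; area = ∫[-3,2] (-(w**2 + w - 6)) dw = 125/6.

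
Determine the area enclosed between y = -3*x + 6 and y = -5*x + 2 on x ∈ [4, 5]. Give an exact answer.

On [4, 5], (-3*x + 6) - (-5*x + 2) = 2*x + 4 is ≥ 0 throughout, so the area is a single integral of |2*x + 4|.
∫[4,5] (2*x + 4) dx = 13.

13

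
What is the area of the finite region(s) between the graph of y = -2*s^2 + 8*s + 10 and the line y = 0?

72

The curve meets the s-axis where -2*s^2 + 8*s + 10 = 0, i.e. -2*(s - 5)*(s + 1) = 0, at s = -1, 5.
On [-1, 5] the curve lies above the axis; ∫[-1,5] (-2*s^2 + 8*s + 10) ds = 72, giving area 72.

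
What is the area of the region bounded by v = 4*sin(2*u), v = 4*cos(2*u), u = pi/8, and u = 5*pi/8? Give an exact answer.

On [pi/8, 5*pi/8], (4*sin(2*u)) - (4*cos(2*u)) = 4*sin(2*u) - 4*cos(2*u) is ≥ 0 throughout, so the area is a single integral of |4*sin(2*u) - 4*cos(2*u)|.
∫[pi/8,5*pi/8] (4*sin(2*u) - 4*cos(2*u)) du = 4*sqrt(2).

4*sqrt(2)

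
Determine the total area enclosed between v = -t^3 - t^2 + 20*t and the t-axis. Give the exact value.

The curve meets the t-axis where -t^3 - t^2 + 20*t = 0, i.e. -t*(t - 4)*(t + 5) = 0, at t = -5, 0, 4.
On [-5, 0] the curve lies below the axis; ∫[-5,0] (-t^3 - t^2 + 20*t) dt = -1625/12, giving area 1625/12.
On [0, 4] the curve lies above the axis; ∫[0,4] (-t^3 - t^2 + 20*t) dt = 224/3, giving area 224/3.
Total area = 1625/12 + 224/3 = 2521/12.

2521/12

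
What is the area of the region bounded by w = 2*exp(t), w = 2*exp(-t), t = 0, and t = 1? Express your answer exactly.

On [0, 1], (2*exp(t)) - (2*exp(-t)) = 2*exp(t) - 2*exp(-t) is ≥ 0 throughout, so the area is a single integral of |2*exp(t) - 2*exp(-t)|.
∫[0,1] (2*exp(t) - 2*exp(-t)) dt = -4 + 2*exp(-1) + 2*exp(1).

-4 + 2*exp(-1) + 2*exp(1)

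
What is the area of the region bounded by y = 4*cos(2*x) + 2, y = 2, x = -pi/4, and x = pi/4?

4

On [-pi/4, pi/4], (4*cos(2*x) + 2) - (2) = 4*cos(2*x) is ≥ 0 throughout, so the area is a single integral of |4*cos(2*x)|.
∫[-pi/4,pi/4] (4*cos(2*x)) dx = 4.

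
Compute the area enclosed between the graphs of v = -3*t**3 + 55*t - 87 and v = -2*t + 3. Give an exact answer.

1551/2

Set the curves equal: -3*t**3 + 55*t - 87 = -2*t + 3, so -3*t**3 + 57*t - 90 = 0, which factors as -3*(t - 3)*(t - 2)*(t + 5) = 0. The curves meet at t = -5, 2, 3.
On [-5, 2], v = -2*t + 3 is on top; that piece has area ∫[-5,2] (-(-3*t**3 + 57*t - 90)) dt = 3087/4.
On [2, 3], v = -3*t**3 + 55*t - 87 is on top; that piece has area ∫[2,3] (-3*t**3 + 57*t - 90) dt = 15/4.
Total enclosed area = 3087/4 + 15/4 = 1551/2.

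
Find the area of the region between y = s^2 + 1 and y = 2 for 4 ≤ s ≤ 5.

On [4, 5], (s^2 + 1) - (2) = s^2 - 1 is ≥ 0 throughout, so the area is a single integral of |s^2 - 1|.
∫[4,5] (s^2 - 1) ds = 58/3.

58/3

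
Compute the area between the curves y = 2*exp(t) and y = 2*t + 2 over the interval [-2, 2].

-8 - 2*exp(-2) + 2*exp(2)

On [-2, 2], (2*exp(t)) - (2*t + 2) = -2*t + 2*exp(t) - 2 is ≥ 0 throughout, so the area is a single integral of |-2*t + 2*exp(t) - 2|.
∫[-2,2] (-2*t + 2*exp(t) - 2) dt = -8 - 2*exp(-2) + 2*exp(2).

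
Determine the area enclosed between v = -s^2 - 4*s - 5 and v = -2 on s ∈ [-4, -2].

2

The difference (-s^2 - 4*s - 5) - (-2) = -s^2 - 4*s - 3 changes sign at s = -3 inside [-4, -2], so split the integral there.
∫[-4,-3] (-s^2 - 4*s - 3) ds = -4/3; the area of that piece is 4/3.
∫[-3,-2] (-s^2 - 4*s - 3) ds = 2/3.
Total area = 4/3 + 2/3 = 2.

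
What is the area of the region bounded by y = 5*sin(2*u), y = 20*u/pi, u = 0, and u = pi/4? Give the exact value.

On [0, pi/4], (5*sin(2*u)) - (20*u/pi) = -20*u/pi + 5*sin(2*u) is ≥ 0 throughout, so the area is a single integral of |-20*u/pi + 5*sin(2*u)|.
∫[0,pi/4] (-20*u/pi + 5*sin(2*u)) du = 5/2 - 5*pi/8.

5/2 - 5*pi/8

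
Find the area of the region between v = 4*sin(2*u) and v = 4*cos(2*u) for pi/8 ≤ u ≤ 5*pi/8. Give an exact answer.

On [pi/8, 5*pi/8], (4*sin(2*u)) - (4*cos(2*u)) = 4*sin(2*u) - 4*cos(2*u) is ≥ 0 throughout, so the area is a single integral of |4*sin(2*u) - 4*cos(2*u)|.
∫[pi/8,5*pi/8] (4*sin(2*u) - 4*cos(2*u)) du = 4*sqrt(2).

4*sqrt(2)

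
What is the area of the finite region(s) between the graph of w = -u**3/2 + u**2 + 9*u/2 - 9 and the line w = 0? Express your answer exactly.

The curve meets the u-axis where -u**3/2 + u**2 + 9*u/2 - 9 = 0, i.e. -(u - 3)*(u - 2)*(u + 3)/2 = 0, at u = -3, 2, 3.
On [-3, 2] the curve lies below the axis; ∫[-3,2] (-u**3/2 + u**2 + 9*u/2 - 9) du = -875/24, giving area 875/24.
On [2, 3] the curve lies above the axis; ∫[2,3] (-u**3/2 + u**2 + 9*u/2 - 9) du = 11/24, giving area 11/24.
Total area = 875/24 + 11/24 = 443/12.

443/12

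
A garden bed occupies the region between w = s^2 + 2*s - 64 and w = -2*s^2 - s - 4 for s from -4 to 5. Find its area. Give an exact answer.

733/2

The difference (s^2 + 2*s - 64) - (-2*s^2 - s - 4) = 3*s^2 + 3*s - 60 changes sign at s = 4 inside [-4, 5], so split the integral there.
∫[-4,4] (3*s^2 + 3*s - 60) ds = -352; the area of that piece is 352.
∫[4,5] (3*s^2 + 3*s - 60) ds = 29/2.
Total area = 352 + 29/2 = 733/2.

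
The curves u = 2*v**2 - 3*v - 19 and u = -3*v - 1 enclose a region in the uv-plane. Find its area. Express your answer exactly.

72

Both boundary curves give u as a function of v, so integrate with respect to v. Setting them equal: 2*v**2 - 18 = 0, i.e. 2*(v - 3)*(v + 3) = 0, so they meet at v = -3, 3.
For v in [-3, 3], u = 2*v**2 - 3*v - 19 is on the left; area = ∫[-3,3] (-(2*v**2 - 18)) dv = 72.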